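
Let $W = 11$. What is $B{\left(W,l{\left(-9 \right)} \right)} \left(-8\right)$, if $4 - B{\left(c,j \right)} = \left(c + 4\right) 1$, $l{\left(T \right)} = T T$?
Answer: $88$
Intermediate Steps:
$l{\left(T \right)} = T^{2}$
$B{\left(c,j \right)} = - c$ ($B{\left(c,j \right)} = 4 - \left(c + 4\right) 1 = 4 - \left(4 + c\right) 1 = 4 - \left(4 + c\right) = - c$)
$B{\left(W,l{\left(-9 \right)} \right)} \left(-8\right) = \left(-1\right) 11 \left(-8\right) = \left(-11\right) \left(-8\right) = 88$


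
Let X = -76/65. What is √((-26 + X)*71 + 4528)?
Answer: √10980710/65 ≈ 50.980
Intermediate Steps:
X = -76/65 (X = -76*1/65 = -76/65 ≈ -1.1692)
√((-26 + X)*71 + 4528) = √((-26 - 76/65)*71 + 4528) = √(-1766/65*71 + 4528) = √(-125386/65 + 4528) = √(168934/65) = √10980710/65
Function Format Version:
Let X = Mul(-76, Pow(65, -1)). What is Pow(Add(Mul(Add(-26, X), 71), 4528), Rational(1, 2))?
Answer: Mul(Rational(1, 65), Pow(10980710, Rational(1, 2))) ≈ 50.980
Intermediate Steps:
X = Rational(-76, 65) (X = Mul(-76, Rational(1, 65)) = Rational(-76, 65) ≈ -1.1692)
Pow(Add(Mul(Add(-26, X), 71), 4528), Rational(1, 2)) = Pow(Add(Mul(Add(-26, Rational(-76, 65)), 71), 4528), Rational(1, 2)) = Pow(Add(Mul(Rational(-1766, 65), 71), 4528), Rational(1, 2)) = Pow(Add(Rational(-125386, 65), 4528), Rational(1, 2)) = Pow(Rational(168934, 65), Rational(1, 2)) = Mul(Rational(1, 65), Pow(10980710, Rational(1, 2)))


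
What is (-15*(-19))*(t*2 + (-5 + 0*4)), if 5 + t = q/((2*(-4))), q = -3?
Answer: -16245/4 ≈ -4061.3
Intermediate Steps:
t = -37/8 (t = -5 - 3/(2*(-4)) = -5 - 3/(-8) = -5 - 3*(-1/8) = -5 + 3/8 = -37/8 ≈ -4.6250)
(-15*(-19))*(t*2 + (-5 + 0*4)) = (-15*(-19))*(-37/8*2 + (-5 + 0*4)) = 285*(-37/4 + (-5 + 0)) = 285*(-37/4 - 5) = 285*(-57/4) = -16245/4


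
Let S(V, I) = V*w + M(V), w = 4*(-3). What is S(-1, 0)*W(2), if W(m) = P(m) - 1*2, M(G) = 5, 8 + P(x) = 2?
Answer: -136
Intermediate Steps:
P(x) = -6 (P(x) = -8 + 2 = -6)
w = -12
W(m) = -8 (W(m) = -6 - 1*2 = -6 - 2 = -8)
S(V, I) = 5 - 12*V (S(V, I) = V*(-12) + 5 = -12*V + 5 = 5 - 12*V)
S(-1, 0)*W(2) = (5 - 12*(-1))*(-8) = (5 + 12)*(-8) = 17*(-8) = -136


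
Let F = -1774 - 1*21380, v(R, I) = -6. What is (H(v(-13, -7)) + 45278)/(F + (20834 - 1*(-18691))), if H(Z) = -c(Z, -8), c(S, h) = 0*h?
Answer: 45278/16371 ≈ 2.7657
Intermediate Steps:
c(S, h) = 0
F = -23154 (F = -1774 - 21380 = -23154)
H(Z) = 0 (H(Z) = -1*0 = 0)
(H(v(-13, -7)) + 45278)/(F + (20834 - 1*(-18691))) = (0 + 45278)/(-23154 + (20834 - 1*(-18691))) = 45278/(-23154 + (20834 + 18691)) = 45278/(-23154 + 39525) = 45278/16371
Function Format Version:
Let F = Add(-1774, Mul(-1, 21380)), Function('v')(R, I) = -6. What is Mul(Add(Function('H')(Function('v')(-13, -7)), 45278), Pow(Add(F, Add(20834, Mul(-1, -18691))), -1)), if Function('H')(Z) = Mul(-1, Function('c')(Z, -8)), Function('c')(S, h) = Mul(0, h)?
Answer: Rational(45278, 16371) ≈ 2.7657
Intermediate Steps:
Function('c')(S, h) = 0
F = -23154 (F = Add(-1774, -21380) = -23154)
Function('H')(Z) = 0 (Function('H')(Z) = Mul(-1, 0) = 0)
Mul(Add(Function('H')(Function('v')(-13, -7)), 45278), Pow(Add(F, Add(20834, Mul(-1, -18691))), -1)) = Mul(Add(0, 45278), Pow(Add(-23154, Add(20834, Mul(-1, -18691))), -1)) = Mul(45278, Pow(Add(-23154, Add(20834, 18691)), -1)) = Mul(45278, Pow(Add(-23154, 39525), -1)) = Mul(45278, Pow(16371, -1)) = Mul(45278, Rational(1, 16371)) = Rational(45278, 16371)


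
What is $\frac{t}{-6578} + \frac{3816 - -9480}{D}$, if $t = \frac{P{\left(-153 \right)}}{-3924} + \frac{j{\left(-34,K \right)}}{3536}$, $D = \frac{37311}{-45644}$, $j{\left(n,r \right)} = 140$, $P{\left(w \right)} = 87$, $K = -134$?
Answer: $- \frac{96165068208945991}{5912205618462} \approx -16266.0$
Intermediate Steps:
$D = - \frac{37311}{45644}$ ($D = 37311 \left(- \frac{1}{45644}\right) = - \frac{37311}{45644} \approx -0.81744$)
$t = \frac{1259}{72267}$ ($t = \frac{87}{-3924} + \frac{140}{3536} = 87 \left(- \frac{1}{3924}\right) + 140 \cdot \frac{1}{3536} = - \frac{29}{1308} + \frac{35}{884} = \frac{1259}{72267} \approx 0.017422$)
$\frac{t}{-6578} + \frac{3816 - -9480}{D} = \frac{1259}{72267 \left(-6578\right)} + \frac{3816 - -9480}{- \frac{37311}{45644}} = \frac{1259}{72267} \left(- \frac{1}{6578}\right) + \left(3816 + 9480\right) \left(- \frac{45644}{37311}\right) = - \frac{1259}{475372326} + 13296 \left(- \frac{45644}{37311}\right) = - \frac{1259}{475372326} - \frac{202294208}{12437} = - \frac{96165068208945991}{5912205618462}$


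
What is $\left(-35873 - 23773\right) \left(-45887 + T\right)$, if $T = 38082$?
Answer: $465537030$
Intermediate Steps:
$\left(-35873 - 23773\right) \left(-45887 + T\right) = \left(-35873 - 23773\right) \left(-45887 + 38082\right) = \left(-59646\right) \left(-7805\right) = 465537030$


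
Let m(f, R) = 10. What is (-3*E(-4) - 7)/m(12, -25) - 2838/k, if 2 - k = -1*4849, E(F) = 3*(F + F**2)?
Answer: -3553/294 ≈ -12.085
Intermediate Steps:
E(F) = 3*F + 3*F**2
k = 4851 (k = 2 - (-1)*4849 = 2 - 1*(-4849) = 2 + 4849 = 4851)
(-3*E(-4) - 7)/m(12, -25) - 2838/k = (-9*(-4)*(1 - 4) - 7)/10 - 2838/4851 = (-9*(-4)*(-3) - 7)*(1/10) - 2838*1/4851 = (-3*36 - 7)*(1/10) - 86/147 = (-108 - 7)*(1/10) - 86/147 = -115*1/10 - 86/147 = -23/2 - 86/147 = -3553/294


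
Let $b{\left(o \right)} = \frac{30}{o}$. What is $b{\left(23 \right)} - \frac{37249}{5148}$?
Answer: $- \frac{702287}{118404} \approx -5.9313$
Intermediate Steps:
$b{\left(23 \right)} - \frac{37249}{5148} = \frac{30}{23} - \frac{37249}{5148} = - \frac{702287}{118404}$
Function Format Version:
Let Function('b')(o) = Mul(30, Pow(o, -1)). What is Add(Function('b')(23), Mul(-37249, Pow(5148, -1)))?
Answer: Rational(-702287, 118404) ≈ -5.9313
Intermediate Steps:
Add(Function('b')(23), Mul(-37249, Pow(5148, -1))) = Add(Mul(30, Pow(23, -1)), Mul(-37249, Pow(5148, -1))) = Add(Mul(30, Rational(1, 23)), Mul(-37249, Rational(1, 5148))) = Add(Rational(30, 23), Rational(-37249, 5148)) = Rational(-702287, 118404)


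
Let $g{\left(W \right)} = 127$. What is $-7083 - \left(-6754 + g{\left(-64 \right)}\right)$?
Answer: $-456$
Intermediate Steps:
$-7083 - \left(-6754 + g{\left(-64 \right)}\right) = -7083 + \left(\left(6672 - -82\right) - 127\right) = -7083 + \left(\left(6672 + 82\right) - 127\right) = -7083 + \left(6754 - 127\right) = -7083 + 6627 = -456$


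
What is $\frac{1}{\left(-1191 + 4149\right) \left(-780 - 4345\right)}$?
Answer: $- \frac{1}{15159750} \approx -6.5964 \cdot 10^{-8}$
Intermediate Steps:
$\frac{1}{\left(-1191 + 4149\right) \left(-780 - 4345\right)} = \frac{1}{2958 \left(-5125\right)} = \frac{1}{-15159750} = - \frac{1}{15159750}$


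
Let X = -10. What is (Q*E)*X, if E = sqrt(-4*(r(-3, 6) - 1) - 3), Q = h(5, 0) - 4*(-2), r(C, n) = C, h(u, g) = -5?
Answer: -30*sqrt(13) ≈ -108.17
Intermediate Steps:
Q = 3 (Q = -5 - 4*(-2) = -5 + 8 = 3)
E = sqrt(13) (E = sqrt(-4*(-3 - 1) - 3) = sqrt(-4*(-4) - 3) = sqrt(16 - 3) = sqrt(13) ≈ 3.6056)
(Q*E)*X = (3*sqrt(13))*(-10) = -30*sqrt(13)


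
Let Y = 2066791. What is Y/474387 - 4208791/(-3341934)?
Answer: 2967891616637/528456681486 ≈ 5.6161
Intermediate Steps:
Y/474387 - 4208791/(-3341934) = 2066791/474387 - 4208791/(-3341934) = 2066791*(1/474387) - 4208791*(-1/3341934) = 2066791/474387 + 4208791/3341934 = 2967891616637/528456681486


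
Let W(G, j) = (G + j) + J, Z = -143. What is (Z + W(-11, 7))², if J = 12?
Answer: 18225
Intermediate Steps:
W(G, j) = 12 + G + j (W(G, j) = (G + j) + 12 = 12 + G + j)
(Z + W(-11, 7))² = (-143 + (12 - 11 + 7))² = (-143 + 8)² = (-135)² = 18225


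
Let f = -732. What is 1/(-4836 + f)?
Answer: -1/5568 ≈ -0.00017960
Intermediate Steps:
1/(-4836 + f) = 1/(-4836 - 732) = 1/(-5568) = -1/5568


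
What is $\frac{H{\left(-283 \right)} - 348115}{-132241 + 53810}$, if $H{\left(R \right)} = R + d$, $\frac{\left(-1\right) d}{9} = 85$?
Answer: $\frac{349163}{78431} \approx 4.4519$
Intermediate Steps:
$d = -765$ ($d = \left(-9\right) 85 = -765$)
$H{\left(R \right)} = -765 + R$ ($H{\left(R \right)} = R - 765 = -765 + R$)
$\frac{H{\left(-283 \right)} - 348115}{-132241 + 53810} = \frac{\left(-765 - 283\right) - 348115}{-132241 + 53810} = \frac{-1048 - 348115}{-78431} = \left(-349163\right) \left(- \frac{1}{78431}\right) = \frac{349163}{78431}$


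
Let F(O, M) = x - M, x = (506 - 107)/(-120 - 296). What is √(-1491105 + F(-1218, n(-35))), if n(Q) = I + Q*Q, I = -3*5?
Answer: I*√16140889414/104 ≈ 1221.6*I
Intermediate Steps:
I = -15
x = -399/416 (x = 399/(-416) = 399*(-1/416) = -399/416 ≈ -0.95914)
n(Q) = -15 + Q² (n(Q) = -15 + Q*Q = -15 + Q²)
F(O, M) = -399/416 - M
√(-1491105 + F(-1218, n(-35))) = √(-1491105 + (-399/416 - (-15 + (-35)²))) = √(-1491105 + (-399/416 - (-15 + 1225))) = √(-1491105 + (-399/416 - 1*1210)) = √(-1491105 + (-399/416 - 1210)) = √(-1491105 - 503759/416) = √(-620803439/416) = I*√16140889414/104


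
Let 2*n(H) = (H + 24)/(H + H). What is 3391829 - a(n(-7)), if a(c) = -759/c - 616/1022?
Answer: 4207709141/1241 ≈ 3.3906e+6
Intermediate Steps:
n(H) = (24 + H)/(4*H) (n(H) = ((H + 24)/(H + H))/2 = ((24 + H)/((2*H)))/2 = ((24 + H)*(1/(2*H)))/2 = ((24 + H)/(2*H))/2 = (24 + H)/(4*H))
a(c) = -44/73 - 759/c (a(c) = -759/c - 616*1/1022 = -759/c - 44/73 = -44/73 - 759/c)
3391829 - a(n(-7)) = 3391829 - (-44/73 - 759*(-28/(24 - 7))) = 3391829 - (-44/73 - 759/((¼)*(-⅐)*17)) = 3391829 - (-44/73 - 759/(-17/28)) = 3391829 - (-44/73 - 759*(-28/17)) = 3391829 - (-44/73 + 21252/17) = 3391829 - 1*1550648/1241 = 3391829 - 1550648/1241 = 4207709141/1241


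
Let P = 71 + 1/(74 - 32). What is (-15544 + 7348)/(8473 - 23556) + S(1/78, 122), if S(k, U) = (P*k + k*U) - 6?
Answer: -147343471/49411908 ≈ -2.9819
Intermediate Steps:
P = 2983/42 (P = 71 + 1/42 = 2983/42 ≈ 71.024)
S(k, U) = -6 + 2983*k/42 + U*k (S(k, U) = (2983*k/42 + k*U) - 6 = (2983*k/42 + U*k) - 6 = -6 + 2983*k/42 + U*k)
(-15544 + 7348)/(8473 - 23556) + S(1/78, 122) = (-15544 + 7348)/(8473 - 23556) + (-6 + (2983/42)/78 + 122/78) = -8196/(-15083) + (-6 + (2983/42)*(1/78) + 122*(1/78)) = -8196*(-1/15083) + (-6 + 2983/3276 + 61/39) = 8196/15083 - 11549/3276 = -147343471/49411908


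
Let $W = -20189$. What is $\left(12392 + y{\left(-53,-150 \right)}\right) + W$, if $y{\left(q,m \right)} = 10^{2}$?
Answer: $-7697$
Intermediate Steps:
$y{\left(q,m \right)} = 100$
$\left(12392 + y{\left(-53,-150 \right)}\right) + W = \left(12392 + 100\right) - 20189 = 12492 - 20189 = -7697$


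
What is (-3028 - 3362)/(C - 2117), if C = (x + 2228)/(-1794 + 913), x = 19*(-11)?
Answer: 2814795/933548 ≈ 3.0152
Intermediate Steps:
x = -209
C = -2019/881 (C = (-209 + 2228)/(-1794 + 913) = 2019/(-881) = 2019*(-1/881) = -2019/881 ≈ -2.2917)
(-3028 - 3362)/(C - 2117) = (-3028 - 3362)/(-2019/881 - 2117) = -6390/(-1867096/881) = -6390*(-881/1867096) = 2814795/933548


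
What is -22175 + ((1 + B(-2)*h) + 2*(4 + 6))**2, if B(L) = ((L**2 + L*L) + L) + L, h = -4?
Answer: -22150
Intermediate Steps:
B(L) = 2*L + 2*L**2 (B(L) = ((L**2 + L**2) + L) + L = (2*L**2 + L) + L = (L + 2*L**2) + L = 2*L + 2*L**2)
-22175 + ((1 + B(-2)*h) + 2*(4 + 6))**2 = -22175 + ((1 + (2*(-2)*(1 - 2))*(-4)) + 2*(4 + 6))**2 = -22175 + ((1 + (2*(-2)*(-1))*(-4)) + 2*10)**2 = -22175 + ((1 + 4*(-4)) + 20)**2 = -22175 + ((1 - 16) + 20)**2 = -22175 + (-15 + 20)**2 = -22175 + 5**2 = -22175 + 25 = -22150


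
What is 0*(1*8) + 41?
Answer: 41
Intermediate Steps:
0*(1*8) + 41 = 0*8 + 41 = 0 + 41 = 41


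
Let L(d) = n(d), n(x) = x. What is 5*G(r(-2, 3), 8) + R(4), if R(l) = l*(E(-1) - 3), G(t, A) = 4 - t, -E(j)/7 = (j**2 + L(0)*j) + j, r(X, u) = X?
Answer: 18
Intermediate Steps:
L(d) = d
E(j) = -7*j - 7*j**2 (E(j) = -7*((j**2 + 0*j) + j) = -7*((j**2 + 0) + j) = -7*(j**2 + j) = -7*(j + j**2) = -7*j - 7*j**2)
R(l) = -3*l (R(l) = l*(-7*(-1)*(1 - 1) - 3) = l*(-7*(-1)*0 - 3) = l*(0 - 3) = l*(-3) = -3*l)
5*G(r(-2, 3), 8) + R(4) = 5*(4 - 1*(-2)) - 3*4 = 5*(4 + 2) - 12 = 5*6 - 12 = 30 - 12 = 18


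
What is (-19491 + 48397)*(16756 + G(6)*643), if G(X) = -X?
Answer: 372829588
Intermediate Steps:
(-19491 + 48397)*(16756 + G(6)*643) = (-19491 + 48397)*(16756 - 1*6*643) = 28906*(16756 - 6*643) = 28906*(16756 - 3858) = 28906*12898 = 372829588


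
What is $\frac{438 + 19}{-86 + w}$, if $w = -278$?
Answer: $- \frac{457}{364} \approx -1.2555$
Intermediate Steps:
$\frac{438 + 19}{-86 + w} = \frac{438 + 19}{-86 - 278} = \frac{457}{-364} = 457 \left(- \frac{1}{364}\right) = - \frac{457}{364}$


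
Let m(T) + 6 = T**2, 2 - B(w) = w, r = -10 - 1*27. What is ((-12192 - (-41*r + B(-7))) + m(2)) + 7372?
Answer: -6348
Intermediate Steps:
r = -37 (r = -10 - 27 = -37)
B(w) = 2 - w
m(T) = -6 + T**2
((-12192 - (-41*r + B(-7))) + m(2)) + 7372 = ((-12192 - (-41*(-37) + (2 - 1*(-7)))) + (-6 + 2**2)) + 7372 = ((-12192 - (1517 + (2 + 7))) + (-6 + 4)) + 7372 = ((-12192 - (1517 + 9)) - 2) + 7372 = ((-12192 - 1*1526) - 2) + 7372 = ((-12192 - 1526) - 2) + 7372 = (-13718 - 2) + 7372 = -13720 + 7372 = -6348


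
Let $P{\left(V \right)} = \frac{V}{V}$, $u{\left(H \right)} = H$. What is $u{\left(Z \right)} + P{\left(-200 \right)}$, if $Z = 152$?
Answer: $153$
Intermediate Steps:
$P{\left(V \right)} = 1$
$u{\left(Z \right)} + P{\left(-200 \right)} = 152 + 1 = 153$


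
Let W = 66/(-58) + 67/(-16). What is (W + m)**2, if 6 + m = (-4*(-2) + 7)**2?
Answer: 9829731025/215296 ≈ 45657.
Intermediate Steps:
W = -2471/464 (W = 66*(-1/58) + 67*(-1/16) = -33/29 - 67/16 = -2471/464 ≈ -5.3254)
m = 219 (m = -6 + (-4*(-2) + 7)**2 = -6 + (8 + 7)**2 = -6 + 15**2 = -6 + 225 = 219)
(W + m)**2 = (-2471/464 + 219)**2 = (99145/464)**2 = 9829731025/215296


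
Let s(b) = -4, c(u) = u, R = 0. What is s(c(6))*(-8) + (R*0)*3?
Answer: 32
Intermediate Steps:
s(c(6))*(-8) + (R*0)*3 = -4*(-8) + (0*0)*3 = 32 + 0*3 = 32 + 0 = 32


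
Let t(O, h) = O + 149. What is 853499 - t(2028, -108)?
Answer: 851322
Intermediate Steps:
t(O, h) = 149 + O
853499 - t(2028, -108) = 853499 - (149 + 2028) = 853499 - 1*2177 = 853499 - 2177 = 851322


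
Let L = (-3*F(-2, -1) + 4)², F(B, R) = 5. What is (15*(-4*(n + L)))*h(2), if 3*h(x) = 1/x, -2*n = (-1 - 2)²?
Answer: -1165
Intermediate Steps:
n = -9/2 (n = -(-1 - 2)²/2 = -½*(-3)² = -½*9 = -9/2 ≈ -4.5000)
h(x) = 1/(3*x)
L = 121 (L = (-3*5 + 4)² = (-15 + 4)² = (-11)² = 121)
(15*(-4*(n + L)))*h(2) = (15*(-4*(-9/2 + 121)))*((⅓)/2) = (15*(-4*233/2))*((⅓)*(½)) = (15*(-466))*(⅙) = -6990*⅙ = -1165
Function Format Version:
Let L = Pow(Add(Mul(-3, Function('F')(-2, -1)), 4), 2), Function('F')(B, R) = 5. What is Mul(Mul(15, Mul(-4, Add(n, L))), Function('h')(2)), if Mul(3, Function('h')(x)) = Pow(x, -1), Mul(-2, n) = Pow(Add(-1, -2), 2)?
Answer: -1165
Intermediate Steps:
n = Rational(-9, 2) (n = Mul(Rational(-1, 2), Pow(Add(-1, -2), 2)) = Mul(Rational(-1, 2), Pow(-3, 2)) = Mul(Rational(-1, 2), 9) = Rational(-9, 2) ≈ -4.5000)
Function('h')(x) = Mul(Rational(1, 3), Pow(x, -1))
L = 121 (L = Pow(Add(Mul(-3, 5), 4), 2) = Pow(Add(-15, 4), 2) = Pow(-11, 2) = 121)
Mul(Mul(15, Mul(-4, Add(n, L))), Function('h')(2)) = Mul(Mul(15, Mul(-4, Add(Rational(-9, 2), 121))), Mul(Rational(1, 3), Pow(2, -1))) = Mul(Mul(15, Mul(-4, Rational(233, 2))), Mul(Rational(1, 3), Rational(1, 2))) = Mul(Mul(15, -466), Rational(1, 6)) = Mul(-6990, Rational(1, 6)) = -1165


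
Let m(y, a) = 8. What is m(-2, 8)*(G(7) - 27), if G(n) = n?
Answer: -160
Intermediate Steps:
m(-2, 8)*(G(7) - 27) = 8*(7 - 27) = 8*(-20) = -160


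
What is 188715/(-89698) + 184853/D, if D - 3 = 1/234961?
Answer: 1947871126787287/31613342516 ≈ 61616.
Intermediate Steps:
D = 704884/234961 (D = 3 + 1/234961 = 704884/234961 ≈ 3.0000)
188715/(-89698) + 184853/D = 188715/(-89698) + 184853/(704884/234961) = 188715*(-1/89698) + 184853*(234961/704884) = -188715/89698 + 43433245733/704884 = 1947871126787287/31613342516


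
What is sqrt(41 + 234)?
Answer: 5*sqrt(11) ≈ 16.583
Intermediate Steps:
sqrt(41 + 234) = sqrt(275) = 5*sqrt(11)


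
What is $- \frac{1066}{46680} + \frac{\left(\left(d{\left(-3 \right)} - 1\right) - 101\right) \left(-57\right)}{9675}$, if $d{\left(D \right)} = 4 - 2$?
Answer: $\frac{568361}{1003620} \approx 0.56631$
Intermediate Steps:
$d{\left(D \right)} = 2$ ($d{\left(D \right)} = 4 - 2 = 2$)
$- \frac{1066}{46680} + \frac{\left(\left(d{\left(-3 \right)} - 1\right) - 101\right) \left(-57\right)}{9675} = - \frac{1066}{46680} + \frac{\left(\left(2 - 1\right) - 101\right) \left(-57\right)}{9675} = \left(-1066\right) \frac{1}{46680} + \left(\left(2 - 1\right) - 101\right) \left(-57\right) \frac{1}{9675} = - \frac{533}{23340} + \left(1 - 101\right) \left(-57\right) \frac{1}{9675} = - \frac{533}{23340} + \left(-100\right) \left(-57\right) \frac{1}{9675} = - \frac{533}{23340} + 5700 \cdot \frac{1}{9675} = - \frac{533}{23340} + \frac{76}{129} = \frac{568361}{1003620}$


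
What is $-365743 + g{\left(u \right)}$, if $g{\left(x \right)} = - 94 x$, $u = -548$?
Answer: $-314231$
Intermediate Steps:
$-365743 + g{\left(u \right)} = -365743 - -51512 = -365743 + 51512 = -314231$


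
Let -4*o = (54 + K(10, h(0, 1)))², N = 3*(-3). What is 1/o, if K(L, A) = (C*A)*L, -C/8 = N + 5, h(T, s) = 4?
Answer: -1/444889 ≈ -2.2478e-6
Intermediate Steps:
N = -9
C = 32 (C = -8*(-9 + 5) = -8*(-4) = 32)
K(L, A) = 32*A*L (K(L, A) = (32*A)*L = 32*A*L)
o = -444889 (o = -(54 + 32*4*10)²/4 = -(54 + 1280)²/4 = -¼*1334² = -¼*1779556 = -444889)
1/o = 1/(-444889) = -1/444889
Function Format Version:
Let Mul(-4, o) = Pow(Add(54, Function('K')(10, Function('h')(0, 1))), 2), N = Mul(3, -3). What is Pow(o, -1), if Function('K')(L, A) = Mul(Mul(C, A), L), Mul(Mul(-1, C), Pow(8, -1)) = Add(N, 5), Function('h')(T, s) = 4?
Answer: Rational(-1, 444889) ≈ -2.2478e-6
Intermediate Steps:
N = -9
C = 32 (C = Mul(-8, Add(-9, 5)) = Mul(-8, -4) = 32)
Function('K')(L, A) = Mul(32, A, L) (Function('K')(L, A) = Mul(Mul(32, A), L) = Mul(32, A, L))
o = -444889 (o = Mul(Rational(-1, 4), Pow(Add(54, Mul(32, 4, 10)), 2)) = Mul(Rational(-1, 4), Pow(Add(54, 1280), 2)) = Mul(Rational(-1, 4), Pow(1334, 2)) = Mul(Rational(-1, 4), 1779556) = -444889)
Pow(o, -1) = Pow(-444889, -1) = Rational(-1, 444889)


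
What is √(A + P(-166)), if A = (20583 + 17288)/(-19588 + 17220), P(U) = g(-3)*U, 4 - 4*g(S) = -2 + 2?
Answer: I*√15945483/296 ≈ 13.49*I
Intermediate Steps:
g(S) = 1 (g(S) = 1 - (-2 + 2)/4 = 1 - ¼*0 = 1 + 0 = 1)
P(U) = U (P(U) = 1*U = U)
A = -37871/2368 (A = 37871/(-2368) = 37871*(-1/2368) = -37871/2368 ≈ -15.993)
√(A + P(-166)) = √(-37871/2368 - 166) = √(-430959/2368) = I*√15945483/296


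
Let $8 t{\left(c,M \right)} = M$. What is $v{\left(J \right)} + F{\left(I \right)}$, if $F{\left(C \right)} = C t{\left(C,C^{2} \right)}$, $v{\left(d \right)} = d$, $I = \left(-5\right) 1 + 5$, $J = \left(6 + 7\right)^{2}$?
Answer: $169$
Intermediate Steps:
$t{\left(c,M \right)} = \frac{M}{8}$
$J = 169$ ($J = 13^{2} = 169$)
$I = 0$ ($I = -5 + 5 = 0$)
$F{\left(C \right)} = \frac{C^{3}}{8}$ ($F{\left(C \right)} = C \frac{C^{2}}{8} = \frac{C^{3}}{8}$)
$v{\left(J \right)} + F{\left(I \right)} = 169 + \frac{0^{3}}{8} = 169 + \frac{1}{8} \cdot 0 = 169 + 0 = 169$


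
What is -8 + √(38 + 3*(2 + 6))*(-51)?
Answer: -8 - 51*√62 ≈ -409.57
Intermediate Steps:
-8 + √(38 + 3*(2 + 6))*(-51) = -8 + √(38 + 3*8)*(-51) = -8 + √(38 + 24)*(-51) = -8 + √62*(-51) = -8 - 51*√62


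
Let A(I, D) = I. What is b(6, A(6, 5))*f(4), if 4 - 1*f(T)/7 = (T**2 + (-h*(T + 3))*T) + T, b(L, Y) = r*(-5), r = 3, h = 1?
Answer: -1260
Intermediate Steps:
b(L, Y) = -15 (b(L, Y) = 3*(-5) = -15)
f(T) = 28 - 7*T - 7*T**2 - 7*T*(-3 - T) (f(T) = 28 - 7*((T**2 + (-(T + 3))*T) + T) = 28 - 7*((T**2 + (-(3 + T))*T) + T) = 28 - 7*((T**2 + (-3 - T)*T) + T) = 28 - 7*((T**2 + T*(-3 - T)) + T) = 28 - 7*(T + T**2 + T*(-3 - T)) = 28 + (-7*T - 7*T**2 - 7*T*(-3 - T)) = 28 - 7*T - 7*T**2 - 7*T*(-3 - T))
b(6, A(6, 5))*f(4) = -15*(28 + 14*4) = -15*(28 + 56) = -15*84 = -1260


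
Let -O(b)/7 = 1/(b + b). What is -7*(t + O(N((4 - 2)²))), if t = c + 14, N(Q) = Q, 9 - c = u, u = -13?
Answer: -1967/8 ≈ -245.88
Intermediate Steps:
c = 22 (c = 9 - 1*(-13) = 9 + 13 = 22)
O(b) = -7/(2*b) (O(b) = -7/(b + b) = -7*1/(2*b) = -7/(2*b))
t = 36 (t = 22 + 14 = 36)
-7*(t + O(N((4 - 2)²))) = -7*(36 - 7/(2*(4 - 2)²)) = -7*(36 - 7/(2*(2²))) = -7*(36 - 7/2/4) = -7*(36 - 7/2*¼) = -7*(36 - 7/8) = -7*281/8 = -1967/8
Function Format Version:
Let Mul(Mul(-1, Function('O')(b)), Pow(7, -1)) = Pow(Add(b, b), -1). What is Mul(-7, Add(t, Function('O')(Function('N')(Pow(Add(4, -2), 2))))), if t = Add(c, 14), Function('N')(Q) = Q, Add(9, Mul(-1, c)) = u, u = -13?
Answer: Rational(-1967, 8) ≈ -245.88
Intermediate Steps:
c = 22 (c = Add(9, Mul(-1, -13)) = Add(9, 13) = 22)
Function('O')(b) = Mul(Rational(-7, 2), Pow(b, -1)) (Function('O')(b) = Mul(-7, Pow(Add(b, b), -1)) = Mul(-7, Pow(Mul(2, b), -1)) = Mul(-7, Mul(Rational(1, 2), Pow(b, -1))) = Mul(Rational(-7, 2), Pow(b, -1)))
t = 36 (t = Add(22, 14) = 36)
Mul(-7, Add(t, Function('O')(Function('N')(Pow(Add(4, -2), 2))))) = Mul(-7, Add(36, Mul(Rational(-7, 2), Pow(Pow(Add(4, -2), 2), -1)))) = Mul(-7, Add(36, Mul(Rational(-7, 2), Pow(Pow(2, 2), -1)))) = Mul(-7, Add(36, Mul(Rational(-7, 2), Pow(4, -1)))) = Mul(-7, Add(36, Mul(Rational(-7, 2), Rational(1, 4)))) = Mul(-7, Add(36, Rational(-7, 8))) = Mul(-7, Rational(281, 8)) = Rational(-1967, 8)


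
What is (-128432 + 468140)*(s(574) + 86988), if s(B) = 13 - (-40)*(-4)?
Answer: 29500582428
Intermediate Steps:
s(B) = -147 (s(B) = 13 - 10*16 = 13 - 160 = -147)
(-128432 + 468140)*(s(574) + 86988) = (-128432 + 468140)*(-147 + 86988) = 339708*86841 = 29500582428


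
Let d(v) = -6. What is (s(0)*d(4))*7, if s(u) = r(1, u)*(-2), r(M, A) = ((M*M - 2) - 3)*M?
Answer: -336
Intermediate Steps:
r(M, A) = M*(-5 + M**2) (r(M, A) = ((M**2 - 2) - 3)*M = ((-2 + M**2) - 3)*M = (-5 + M**2)*M = M*(-5 + M**2))
s(u) = 8 (s(u) = (1*(-5 + 1**2))*(-2) = (1*(-5 + 1))*(-2) = (1*(-4))*(-2) = -4*(-2) = 8)
(s(0)*d(4))*7 = (8*(-6))*7 = -48*7 = -336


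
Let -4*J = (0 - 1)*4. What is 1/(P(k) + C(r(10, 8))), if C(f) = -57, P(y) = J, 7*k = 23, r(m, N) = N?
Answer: -1/56 ≈ -0.017857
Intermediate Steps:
k = 23/7 (k = (1/7)*23 = 23/7 ≈ 3.2857)
J = 1 (J = -(0 - 1)*4/4 = -(-1)*4/4 = -1/4*(-4) = 1)
P(y) = 1
1/(P(k) + C(r(10, 8))) = 1/(1 - 57) = 1/(-56) = -1/56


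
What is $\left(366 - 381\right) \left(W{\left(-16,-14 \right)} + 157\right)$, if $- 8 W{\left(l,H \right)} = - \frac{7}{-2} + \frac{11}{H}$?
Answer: $- \frac{131595}{56} \approx -2349.9$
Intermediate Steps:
$W{\left(l,H \right)} = - \frac{7}{16} - \frac{11}{8 H}$ ($W{\left(l,H \right)} = - \frac{- \frac{7}{-2} + \frac{11}{H}}{8} = - \frac{\left(-7\right) \left(- \frac{1}{2}\right) + \frac{11}{H}}{8} = - \frac{\frac{7}{2} + \frac{11}{H}}{8} = - \frac{7}{16} - \frac{11}{8 H}$)
$\left(366 - 381\right) \left(W{\left(-16,-14 \right)} + 157\right) = \left(366 - 381\right) \left(\frac{-22 - -98}{16 \left(-14\right)} + 157\right) = - 15 \left(\frac{1}{16} \left(- \frac{1}{14}\right) \left(-22 + 98\right) + 157\right) = - 15 \left(\frac{1}{16} \left(- \frac{1}{14}\right) 76 + 157\right) = - 15 \left(- \frac{19}{56} + 157\right) = \left(-15\right) \frac{8773}{56} = - \frac{131595}{56}$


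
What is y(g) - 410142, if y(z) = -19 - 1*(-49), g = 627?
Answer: -410112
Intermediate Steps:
y(z) = 30 (y(z) = -19 + 49 = 30)
y(g) - 410142 = 30 - 410142 = -410112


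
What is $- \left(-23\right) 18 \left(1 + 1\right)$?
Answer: $828$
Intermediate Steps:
$- \left(-23\right) 18 \left(1 + 1\right) = - \left(-414\right) 2 = \left(-1\right) \left(-828\right) = 828$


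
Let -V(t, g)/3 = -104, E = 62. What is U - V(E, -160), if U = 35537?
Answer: 35225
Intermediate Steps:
V(t, g) = 312 (V(t, g) = -3*(-104) = 312)
U - V(E, -160) = 35537 - 1*312 = 35537 - 312 = 35225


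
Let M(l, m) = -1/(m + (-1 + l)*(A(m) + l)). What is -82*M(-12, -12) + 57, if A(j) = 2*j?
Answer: 13037/228 ≈ 57.180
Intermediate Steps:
M(l, m) = -1/(m + (-1 + l)*(l + 2*m)) (M(l, m) = -1/(m + (-1 + l)*(2*m + l)) = -1/(m + (-1 + l)*(l + 2*m)))
-82*M(-12, -12) + 57 = -(-82)/((-12)² - 1*(-12) - 1*(-12) + 2*(-12)*(-12)) + 57 = -(-82)/(144 + 12 + 12 + 288) + 57 = -(-82)/456 + 57 = -82*(-1/456) + 57 = 41/228 + 57 = 13037/228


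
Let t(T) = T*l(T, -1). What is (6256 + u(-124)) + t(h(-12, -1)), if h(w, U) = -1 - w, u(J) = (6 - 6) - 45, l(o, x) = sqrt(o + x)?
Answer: 6211 + 11*sqrt(10) ≈ 6245.8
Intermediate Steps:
u(J) = -45 (u(J) = 0 - 45 = -45)
t(T) = T*sqrt(-1 + T) (t(T) = T*sqrt(T - 1) = T*sqrt(-1 + T))
(6256 + u(-124)) + t(h(-12, -1)) = (6256 - 45) + (-1 - 1*(-12))*sqrt(-1 + (-1 - 1*(-12))) = 6211 + (-1 + 12)*sqrt(-1 + (-1 + 12)) = 6211 + 11*sqrt(-1 + 11) = 6211 + 11*sqrt(10)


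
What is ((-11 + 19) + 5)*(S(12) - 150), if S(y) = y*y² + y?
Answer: 20670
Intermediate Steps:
S(y) = y + y³ (S(y) = y³ + y = y + y³)
((-11 + 19) + 5)*(S(12) - 150) = ((-11 + 19) + 5)*((12 + 12³) - 150) = (8 + 5)*((12 + 1728) - 150) = 13*(1740 - 150) = 13*1590 = 20670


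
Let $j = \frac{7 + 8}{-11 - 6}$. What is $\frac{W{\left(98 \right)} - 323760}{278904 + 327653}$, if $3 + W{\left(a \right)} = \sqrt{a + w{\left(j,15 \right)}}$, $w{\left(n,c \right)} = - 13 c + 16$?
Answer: $- \frac{323763}{606557} + \frac{9 i}{606557} \approx -0.53377 + 1.4838 \cdot 10^{-5} i$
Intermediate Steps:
$j = - \frac{15}{17}$ ($j = \frac{15}{-17} = 15 \left(- \frac{1}{17}\right) = - \frac{15}{17} \approx -0.88235$)
$w{\left(n,c \right)} = 16 - 13 c$
$W{\left(a \right)} = -3 + \sqrt{-179 + a}$ ($W{\left(a \right)} = -3 + \sqrt{a + \left(16 - 195\right)} = -3 + \sqrt{a - 179} = -3 + \sqrt{-179 + a}$)
$\frac{W{\left(98 \right)} - 323760}{278904 + 327653} = \frac{\left(-3 + \sqrt{-179 + 98}\right) - 323760}{278904 + 327653} = \frac{\left(-3 + \sqrt{-81}\right) - 323760}{606557} = \left(\left(-3 + 9 i\right) - 323760\right) \frac{1}{606557} = \left(-323763 + 9 i\right) \frac{1}{606557} = - \frac{323763}{606557} + \frac{9 i}{606557}$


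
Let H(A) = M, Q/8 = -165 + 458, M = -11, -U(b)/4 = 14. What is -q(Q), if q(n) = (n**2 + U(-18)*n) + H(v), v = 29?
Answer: -5363061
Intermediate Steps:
U(b) = -56 (U(b) = -4*14 = -56)
Q = 2344 (Q = 8*(-165 + 458) = 8*293 = 2344)
H(A) = -11
q(n) = -11 + n**2 - 56*n (q(n) = (n**2 - 56*n) - 11 = -11 + n**2 - 56*n)
-q(Q) = -(-11 + 2344**2 - 56*2344) = -(-11 + 5494336 - 131264) = -1*5363061 = -5363061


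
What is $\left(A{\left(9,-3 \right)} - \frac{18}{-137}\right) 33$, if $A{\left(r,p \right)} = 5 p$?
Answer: $- \frac{67221}{137} \approx -490.66$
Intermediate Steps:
$\left(A{\left(9,-3 \right)} - \frac{18}{-137}\right) 33 = \left(5 \left(-3\right) - \frac{18}{-137}\right) 33 = \left(-15 - - \frac{18}{137}\right) 33 = \left(-15 + \frac{18}{137}\right) 33 = \left(- \frac{2037}{137}\right) 33 = - \frac{67221}{137}$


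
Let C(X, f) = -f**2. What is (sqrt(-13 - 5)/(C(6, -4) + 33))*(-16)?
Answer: -48*I*sqrt(2)/17 ≈ -3.9931*I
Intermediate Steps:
(sqrt(-13 - 5)/(C(6, -4) + 33))*(-16) = (sqrt(-13 - 5)/(-1*(-4)**2 + 33))*(-16) = (sqrt(-18)/(-1*16 + 33))*(-16) = ((3*I*sqrt(2))/(-16 + 33))*(-16) = ((3*I*sqrt(2))/17)*(-16) = ((3*I*sqrt(2))*(1/17))*(-16) = (3*I*sqrt(2)/17)*(-16) = -48*I*sqrt(2)/17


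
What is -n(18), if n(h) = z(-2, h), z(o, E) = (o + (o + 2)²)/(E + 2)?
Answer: ⅒ ≈ 0.10000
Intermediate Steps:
z(o, E) = (o + (2 + o)²)/(2 + E)
n(h) = -2/(2 + h) (n(h) = (-2 + (2 - 2)²)/(2 + h) = (-2 + 0²)/(2 + h) = (-2 + 0)/(2 + h) = -2/(2 + h))
-n(18) = -(-2)/(2 + 18) = -(-2)/20 = -1*(-⅒) = ⅒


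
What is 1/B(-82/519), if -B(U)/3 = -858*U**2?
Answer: 29929/1923064 ≈ 0.015563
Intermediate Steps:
B(U) = 2574*U**2 (B(U) = -(-2574)*U**2 = 2574*U**2)
1/B(-82/519) = 1/(2574*(-82/519)**2) = 1/(2574*(6724/269361)) = 1/(1923064/29929) = 29929/1923064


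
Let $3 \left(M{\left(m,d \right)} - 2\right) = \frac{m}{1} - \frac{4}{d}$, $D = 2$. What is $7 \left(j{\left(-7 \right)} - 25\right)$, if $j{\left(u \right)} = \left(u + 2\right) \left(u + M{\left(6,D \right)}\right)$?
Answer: $- \frac{140}{3} \approx -46.667$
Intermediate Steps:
$M{\left(m,d \right)} = 2 - \frac{4}{3 d} + \frac{m}{3}$ ($M{\left(m,d \right)} = 2 + \frac{\frac{m}{1} - \frac{4}{d}}{3} = 2 + \frac{m 1 - \frac{4}{d}}{3} = 2 + \frac{m - \frac{4}{d}}{3} = 2 + \left(- \frac{4}{3 d} + \frac{m}{3}\right) = 2 - \frac{4}{3 d} + \frac{m}{3}$)
$j{\left(u \right)} = \left(2 + u\right) \left(\frac{10}{3} + u\right)$ ($j{\left(u \right)} = \left(u + 2\right) \left(u + \frac{-4 + 2 \left(6 + 6\right)}{3 \cdot 2}\right) = \left(2 + u\right) \left(u + \frac{1}{3} \cdot \frac{1}{2} \left(-4 + 2 \cdot 12\right)\right) = \left(2 + u\right) \left(u + \frac{1}{3} \cdot \frac{1}{2} \left(-4 + 24\right)\right) = \left(2 + u\right) \left(u + \frac{1}{3} \cdot \frac{1}{2} \cdot 20\right) = \left(2 + u\right) \left(u + \frac{10}{3}\right) = \left(2 + u\right) \left(\frac{10}{3} + u\right)$)
$7 \left(j{\left(-7 \right)} - 25\right) = 7 \left(\left(\frac{20}{3} + \left(-7\right)^{2} + \frac{16}{3} \left(-7\right)\right) - 25\right) = 7 \left(\left(\frac{20}{3} + 49 - \frac{112}{3}\right) - 25\right) = 7 \left(\frac{55}{3} - 25\right) = 7 \left(- \frac{20}{3}\right) = - \frac{140}{3}$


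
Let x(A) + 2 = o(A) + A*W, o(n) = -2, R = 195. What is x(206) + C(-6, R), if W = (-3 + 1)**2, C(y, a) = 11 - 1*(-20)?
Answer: 851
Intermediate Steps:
C(y, a) = 31 (C(y, a) = 11 + 20 = 31)
W = 4 (W = (-2)**2 = 4)
x(A) = -4 + 4*A (x(A) = -2 + (-2 + A*4) = -2 + (-2 + 4*A) = -4 + 4*A)
x(206) + C(-6, R) = (-4 + 4*206) + 31 = (-4 + 824) + 31 = 820 + 31 = 851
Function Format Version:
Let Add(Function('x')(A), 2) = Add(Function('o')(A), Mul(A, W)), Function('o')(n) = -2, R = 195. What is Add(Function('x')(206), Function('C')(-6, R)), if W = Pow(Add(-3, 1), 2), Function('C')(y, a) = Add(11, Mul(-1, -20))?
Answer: 851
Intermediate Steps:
Function('C')(y, a) = 31 (Function('C')(y, a) = Add(11, 20) = 31)
W = 4 (W = Pow(-2, 2) = 4)
Function('x')(A) = Add(-4, Mul(4, A)) (Function('x')(A) = Add(-2, Add(-2, Mul(A, 4))) = Add(-2, Add(-2, Mul(4, A))) = Add(-4, Mul(4, A)))
Add(Function('x')(206), Function('C')(-6, R)) = Add(Add(-4, Mul(4, 206)), 31) = Add(Add(-4, 824), 31) = Add(820, 31) = 851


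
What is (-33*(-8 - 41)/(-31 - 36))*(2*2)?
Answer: -6468/67 ≈ -96.537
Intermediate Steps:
(-33*(-8 - 41)/(-31 - 36))*(2*2) = -(-1617)/(-67)*4 = -(-1617)*(-1)/67*4 = -33*49/67*4 = -1617/67*4 = -6468/67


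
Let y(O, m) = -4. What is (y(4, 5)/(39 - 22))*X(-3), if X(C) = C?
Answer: 12/17 ≈ 0.70588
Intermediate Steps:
(y(4, 5)/(39 - 22))*X(-3) = -4/(39 - 22)*(-3) = -4/17*(-3) = 12/17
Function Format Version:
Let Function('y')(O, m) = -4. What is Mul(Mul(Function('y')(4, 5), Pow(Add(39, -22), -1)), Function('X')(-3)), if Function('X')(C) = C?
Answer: Rational(12, 17) ≈ 0.70588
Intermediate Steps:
Mul(Mul(Function('y')(4, 5), Pow(Add(39, -22), -1)), Function('X')(-3)) = Mul(Mul(-4, Pow(Add(39, -22), -1)), -3) = Mul(Mul(-4, Pow(17, -1)), -3) = Mul(Mul(-4, Rational(1, 17)), -3) = Mul(Rational(-4, 17), -3) = Rational(12, 17)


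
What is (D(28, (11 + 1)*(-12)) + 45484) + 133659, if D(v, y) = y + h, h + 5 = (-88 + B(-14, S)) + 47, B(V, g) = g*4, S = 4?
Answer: 178969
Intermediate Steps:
B(V, g) = 4*g
h = -30 (h = -5 + ((-88 + 4*4) + 47) = -5 + ((-88 + 16) + 47) = -5 + (-72 + 47) = -5 - 25 = -30)
D(v, y) = -30 + y (D(v, y) = y - 30 = -30 + y)
(D(28, (11 + 1)*(-12)) + 45484) + 133659 = ((-30 + (11 + 1)*(-12)) + 45484) + 133659 = ((-30 + 12*(-12)) + 45484) + 133659 = ((-30 - 144) + 45484) + 133659 = (-174 + 45484) + 133659 = 45310 + 133659 = 178969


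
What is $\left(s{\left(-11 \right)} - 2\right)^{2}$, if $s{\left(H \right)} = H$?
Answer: $169$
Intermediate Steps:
$\left(s{\left(-11 \right)} - 2\right)^{2} = \left(-11 - 2\right)^{2} = \left(-13\right)^{2} = 169$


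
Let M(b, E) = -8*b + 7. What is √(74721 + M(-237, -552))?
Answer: 4*√4789 ≈ 276.81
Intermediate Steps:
M(b, E) = 7 - 8*b
√(74721 + M(-237, -552)) = √(74721 + (7 - 8*(-237))) = √(74721 + (7 + 1896)) = √(74721 + 1903) = √76624 = 4*√4789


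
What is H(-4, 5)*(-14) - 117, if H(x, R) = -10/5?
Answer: -89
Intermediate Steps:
H(x, R) = -2 (H(x, R) = -10*⅕ = -2)
H(-4, 5)*(-14) - 117 = -2*(-14) - 117 = 28 - 117 = -89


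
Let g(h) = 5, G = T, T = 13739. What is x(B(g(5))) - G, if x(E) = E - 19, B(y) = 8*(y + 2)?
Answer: -13702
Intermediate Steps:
G = 13739
B(y) = 16 + 8*y (B(y) = 8*(2 + y) = 16 + 8*y)
x(E) = -19 + E
x(B(g(5))) - G = (-19 + (16 + 8*5)) - 1*13739 = (-19 + (16 + 40)) - 13739 = (-19 + 56) - 13739 = 37 - 13739 = -13702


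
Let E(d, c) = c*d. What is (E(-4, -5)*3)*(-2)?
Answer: -120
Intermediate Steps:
(E(-4, -5)*3)*(-2) = (-5*(-4)*3)*(-2) = (20*3)*(-2) = 60*(-2) = -120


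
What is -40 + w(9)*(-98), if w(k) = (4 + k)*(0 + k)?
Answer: -11506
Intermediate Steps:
w(k) = k*(4 + k) (w(k) = (4 + k)*k = k*(4 + k))
-40 + w(9)*(-98) = -40 + (9*(4 + 9))*(-98) = -40 + (9*13)*(-98) = -40 + 117*(-98) = -40 - 11466 = -11506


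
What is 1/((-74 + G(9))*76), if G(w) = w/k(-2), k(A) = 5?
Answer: -5/27436 ≈ -0.00018224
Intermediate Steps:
G(w) = w/5
1/((-74 + G(9))*76) = 1/((-74 + (⅕)*9)*76) = 1/((-74 + 9/5)*76) = 1/(-361/5*76) = 1/(-27436/5) = -5/27436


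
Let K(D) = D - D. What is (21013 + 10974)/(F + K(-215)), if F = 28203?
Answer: 31987/28203 ≈ 1.1342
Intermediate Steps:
K(D) = 0
(21013 + 10974)/(F + K(-215)) = (21013 + 10974)/(28203 + 0) = 31987/28203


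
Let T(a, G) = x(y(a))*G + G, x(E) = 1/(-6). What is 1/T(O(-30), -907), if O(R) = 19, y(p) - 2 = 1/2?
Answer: -6/4535 ≈ -0.0013230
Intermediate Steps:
y(p) = 5/2 (y(p) = 2 + 1/2 = 2 + ½ = 5/2)
x(E) = -⅙
T(a, G) = 5*G/6 (T(a, G) = -G/6 + G = 5*G/6)
1/T(O(-30), -907) = 1/((⅚)*(-907)) = 1/(-4535/6) = -6/4535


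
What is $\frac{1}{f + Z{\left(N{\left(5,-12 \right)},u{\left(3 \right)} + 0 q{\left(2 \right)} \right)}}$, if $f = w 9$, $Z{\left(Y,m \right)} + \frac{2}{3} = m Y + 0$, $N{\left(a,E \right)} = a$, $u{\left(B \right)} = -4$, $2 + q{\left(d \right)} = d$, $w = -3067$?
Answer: $- \frac{3}{82871} \approx -3.6201 \cdot 10^{-5}$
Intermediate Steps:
$q{\left(d \right)} = -2 + d$
$Z{\left(Y,m \right)} = - \frac{2}{3} + Y m$ ($Z{\left(Y,m \right)} = - \frac{2}{3} + \left(m Y + 0\right) = - \frac{2}{3} + \left(Y m + 0\right) = - \frac{2}{3} + Y m$)
$f = -27603$ ($f = \left(-3067\right) 9 = -27603$)
$\frac{1}{f + Z{\left(N{\left(5,-12 \right)},u{\left(3 \right)} + 0 q{\left(2 \right)} \right)}} = \frac{1}{-27603 + \left(- \frac{2}{3} + 5 \left(-4 + 0 \left(-2 + 2\right)\right)\right)} = \frac{1}{-27603 + \left(- \frac{2}{3} + 5 \left(-4 + 0 \cdot 0\right)\right)} = \frac{1}{-27603 + \left(- \frac{2}{3} + 5 \left(-4 + 0\right)\right)} = \frac{1}{-27603 + \left(- \frac{2}{3} + 5 \left(-4\right)\right)} = \frac{1}{-27603 - \frac{62}{3}} = \frac{1}{- \frac{82871}{3}} = - \frac{3}{82871}$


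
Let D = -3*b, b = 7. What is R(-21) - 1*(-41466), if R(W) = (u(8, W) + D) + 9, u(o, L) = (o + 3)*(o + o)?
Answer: 41630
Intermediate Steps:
u(o, L) = 2*o*(3 + o) (u(o, L) = (3 + o)*(2*o) = 2*o*(3 + o))
D = -21 (D = -3*7 = -21)
R(W) = 164 (R(W) = (2*8*(3 + 8) - 21) + 9 = (2*8*11 - 21) + 9 = (176 - 21) + 9 = 155 + 9 = 164)
R(-21) - 1*(-41466) = 164 - 1*(-41466) = 164 + 41466 = 41630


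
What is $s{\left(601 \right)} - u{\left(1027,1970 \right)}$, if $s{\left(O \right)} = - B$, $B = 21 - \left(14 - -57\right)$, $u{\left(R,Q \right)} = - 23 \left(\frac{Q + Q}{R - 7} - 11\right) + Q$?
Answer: $- \frac{106292}{51} \approx -2084.2$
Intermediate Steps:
$u{\left(R,Q \right)} = 253 + Q - \frac{46 Q}{-7 + R}$ ($u{\left(R,Q \right)} = - 23 \left(\frac{2 Q}{-7 + R} - 11\right) + Q = - 23 \left(-11 + \frac{2 Q}{-7 + R}\right) + Q = \left(253 - \frac{46 Q}{-7 + R}\right) + Q = 253 + Q - \frac{46 Q}{-7 + R}$)
$B = -50$ ($B = 21 - \left(14 + 57\right) = 21 - 71 = -50$)
$s{\left(O \right)} = 50$ ($s{\left(O \right)} = \left(-1\right) \left(-50\right) = 50$)
$s{\left(601 \right)} - u{\left(1027,1970 \right)} = 50 - \frac{-1771 - 104410 + 253 \cdot 1027 + 1970 \cdot 1027}{-7 + 1027} = 50 - \frac{-1771 - 104410 + 259831 + 2023190}{1020} = 50 - \frac{1}{1020} \cdot 2176840 = 50 - \frac{108842}{51} = - \frac{106292}{51}$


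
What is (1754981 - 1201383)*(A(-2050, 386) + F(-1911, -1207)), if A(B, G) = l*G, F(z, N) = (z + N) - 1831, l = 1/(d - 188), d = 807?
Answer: -1695695585910/619 ≈ -2.7394e+9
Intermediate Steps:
l = 1/619 (l = 1/(807 - 188) = 1/619 ≈ 0.0016155)
F(z, N) = -1831 + N + z (F(z, N) = (N + z) - 1831 = -1831 + N + z)
A(B, G) = G/619
(1754981 - 1201383)*(A(-2050, 386) + F(-1911, -1207)) = (1754981 - 1201383)*((1/619)*386 + (-1831 - 1207 - 1911)) = 553598*(386/619 - 4949) = 553598*(-3063045/619) = -1695695585910/619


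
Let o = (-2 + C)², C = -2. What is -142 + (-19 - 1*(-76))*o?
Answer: 770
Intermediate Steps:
o = 16 (o = (-2 - 2)² = (-4)² = 16)
-142 + (-19 - 1*(-76))*o = -142 + (-19 - 1*(-76))*16 = -142 + (-19 + 76)*16 = -142 + 57*16 = -142 + 912 = 770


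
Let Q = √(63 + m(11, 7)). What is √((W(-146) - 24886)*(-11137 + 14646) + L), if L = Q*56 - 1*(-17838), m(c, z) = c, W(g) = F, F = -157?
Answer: √(-87858049 + 56*√74) ≈ 9373.2*I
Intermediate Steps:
W(g) = -157
Q = √74 (Q = √(63 + 11) = √74 ≈ 8.6023)
L = 17838 + 56*√74 (L = √74*56 - 1*(-17838) = 56*√74 + 17838 = 17838 + 56*√74 ≈ 18320.)
√((W(-146) - 24886)*(-11137 + 14646) + L) = √((-157 - 24886)*(-11137 + 14646) + (17838 + 56*√74)) = √(-25043*3509 + (17838 + 56*√74)) = √(-87875887 + (17838 + 56*√74)) = √(-87858049 + 56*√74)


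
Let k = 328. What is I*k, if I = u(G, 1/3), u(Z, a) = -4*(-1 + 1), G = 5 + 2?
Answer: 0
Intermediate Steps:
G = 7
u(Z, a) = 0 (u(Z, a) = -4*0 = 0)
I = 0
I*k = 0*328 = 0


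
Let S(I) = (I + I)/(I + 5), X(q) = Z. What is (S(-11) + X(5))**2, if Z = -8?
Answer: 169/9 ≈ 18.778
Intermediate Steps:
X(q) = -8
S(I) = 2*I/(5 + I) (S(I) = (2*I)/(5 + I) = 2*I/(5 + I))
(S(-11) + X(5))**2 = (2*(-11)/(5 - 11) - 8)**2 = (2*(-11)/(-6) - 8)**2 = (2*(-11)*(-1/6) - 8)**2 = (11/3 - 8)**2 = (-13/3)**2 = 169/9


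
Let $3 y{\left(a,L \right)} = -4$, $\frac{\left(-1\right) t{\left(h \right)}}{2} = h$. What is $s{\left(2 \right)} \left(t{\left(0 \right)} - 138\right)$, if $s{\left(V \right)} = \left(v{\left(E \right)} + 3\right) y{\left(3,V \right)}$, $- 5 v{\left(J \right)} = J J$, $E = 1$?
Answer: $\frac{2576}{5} \approx 515.2$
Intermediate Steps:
$t{\left(h \right)} = - 2 h$
$v{\left(J \right)} = - \frac{J^{2}}{5}$ ($v{\left(J \right)} = - \frac{J J}{5} = - \frac{J^{2}}{5}$)
$y{\left(a,L \right)} = - \frac{4}{3}$ ($y{\left(a,L \right)} = \frac{1}{3} \left(-4\right) = - \frac{4}{3}$)
$s{\left(V \right)} = - \frac{56}{15}$ ($s{\left(V \right)} = \left(- \frac{1^{2}}{5} + 3\right) \left(- \frac{4}{3}\right) = \left(\left(- \frac{1}{5}\right) 1 + 3\right) \left(- \frac{4}{3}\right) = \left(- \frac{1}{5} + 3\right) \left(- \frac{4}{3}\right) = \frac{14}{5} \left(- \frac{4}{3}\right) = - \frac{56}{15}$)
$s{\left(2 \right)} \left(t{\left(0 \right)} - 138\right) = - \frac{56 \left(\left(-2\right) 0 - 138\right)}{15} = - \frac{56 \left(0 - 138\right)}{15} = \left(- \frac{56}{15}\right) \left(-138\right) = \frac{2576}{5}$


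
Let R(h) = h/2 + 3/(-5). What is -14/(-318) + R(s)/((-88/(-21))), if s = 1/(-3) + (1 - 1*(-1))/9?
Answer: -5243/46640 ≈ -0.11241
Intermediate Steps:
s = -⅑ (s = 1*(-⅓) + (1 + 1)*(⅑) = -⅓ + 2*(⅑) = -⅓ + 2/9 = -⅑ ≈ -0.11111)
R(h) = -⅗ + h/2 (R(h) = h*(½) + 3*(-⅕) = h/2 - ⅗ = -⅗ + h/2)
-14/(-318) + R(s)/((-88/(-21))) = -14/(-318) + (-⅗ + (½)*(-⅑))/((-88/(-21))) = -14*(-1/318) + (-⅗ - 1/18)/((-88*(-1/21))) = 7/159 - 59/(90*88/21) = 7/159 - 59/90*21/88 = 7/159 - 413/2640 = -5243/46640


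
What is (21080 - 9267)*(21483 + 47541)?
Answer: 815380512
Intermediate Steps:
(21080 - 9267)*(21483 + 47541) = 11813*69024 = 815380512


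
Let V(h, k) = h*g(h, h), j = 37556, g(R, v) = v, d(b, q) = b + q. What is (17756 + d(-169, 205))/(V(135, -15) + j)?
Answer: 17792/55781 ≈ 0.31896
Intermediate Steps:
V(h, k) = h**2 (V(h, k) = h*h = h**2)
(17756 + d(-169, 205))/(V(135, -15) + j) = (17756 + (-169 + 205))/(135**2 + 37556) = (17756 + 36)/(18225 + 37556) = 17792/55781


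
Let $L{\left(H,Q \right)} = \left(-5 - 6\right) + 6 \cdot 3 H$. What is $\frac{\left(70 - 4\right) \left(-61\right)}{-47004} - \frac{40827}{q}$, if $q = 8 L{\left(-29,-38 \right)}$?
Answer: $\frac{161349931}{16702088} \approx 9.6605$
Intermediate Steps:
$L{\left(H,Q \right)} = -11 + 18 H$
$q = -4264$ ($q = 8 \left(-11 + 18 \left(-29\right)\right) = 8 \left(-11 - 522\right) = 8 \left(-533\right) = -4264$)
$\frac{\left(70 - 4\right) \left(-61\right)}{-47004} - \frac{40827}{q} = \frac{\left(70 - 4\right) \left(-61\right)}{-47004} - \frac{40827}{-4264} = 66 \left(-61\right) \left(- \frac{1}{47004}\right) - - \frac{40827}{4264} = \left(-4026\right) \left(- \frac{1}{47004}\right) + \frac{40827}{4264} = \frac{671}{7834} + \frac{40827}{4264} = \frac{161349931}{16702088}$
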